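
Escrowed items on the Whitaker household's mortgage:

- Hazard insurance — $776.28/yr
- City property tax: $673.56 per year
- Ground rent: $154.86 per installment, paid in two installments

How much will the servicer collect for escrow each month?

$146.63

Hazard insurance: $776.28 annually
City property tax: $673.56 annually
Ground rent: $154.86 × 2 = $309.72 annually
Yearly total = $776.28 + $673.56 + $309.72 = $1,759.56
Monthly escrow = $1,759.56 ÷ 12 = $146.63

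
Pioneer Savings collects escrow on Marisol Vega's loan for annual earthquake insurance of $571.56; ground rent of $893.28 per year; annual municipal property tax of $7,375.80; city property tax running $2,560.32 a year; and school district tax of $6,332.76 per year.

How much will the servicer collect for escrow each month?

Earthquake insurance = $571.56
Ground rent = $893.28
Municipal property tax = $7,375.80
City property tax = $2,560.32
School district tax = $6,332.76
Yearly total = $17,733.72
Monthly escrow = $17,733.72 / 12 = $1,477.81

$1,477.81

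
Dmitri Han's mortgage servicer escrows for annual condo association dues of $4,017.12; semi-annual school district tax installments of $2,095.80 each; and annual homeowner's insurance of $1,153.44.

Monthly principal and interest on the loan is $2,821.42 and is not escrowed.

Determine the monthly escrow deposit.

Condo association dues: $4,017.12
School district tax: $2,095.80 × 2 = $4,191.60
Homeowner's insurance: $1,153.44
Annual escrow total = $4,017.12 + $4,191.60 + $1,153.44 = $9,362.16
Base monthly escrow = $9,362.16 ÷ 12 = $780.18

$780.18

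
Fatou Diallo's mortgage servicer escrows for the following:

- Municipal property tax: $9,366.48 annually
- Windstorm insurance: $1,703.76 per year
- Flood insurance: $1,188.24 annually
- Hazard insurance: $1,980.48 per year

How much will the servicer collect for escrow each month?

Municipal property tax: $9,366.48/yr
Windstorm insurance: $1,703.76/yr
Flood insurance: $1,188.24/yr
Hazard insurance: $1,980.48/yr
Annual escrow total = $9,366.48 + $1,703.76 + $1,188.24 + $1,980.48 = $14,238.96
Per month = $14,238.96 ÷ 12 = $1,186.58

$1,186.58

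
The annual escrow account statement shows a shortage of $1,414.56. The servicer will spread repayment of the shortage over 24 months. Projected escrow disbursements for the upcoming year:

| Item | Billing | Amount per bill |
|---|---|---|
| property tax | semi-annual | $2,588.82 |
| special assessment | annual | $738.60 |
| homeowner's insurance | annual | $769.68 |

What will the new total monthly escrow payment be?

Property tax = $2,588.82 × 2 = $5,177.64 per year
Special assessment = $738.60 per year
Homeowner's insurance = $769.68 per year
Combined annual = $5,177.64 + $738.60 + $769.68 = $6,685.92
Base monthly escrow = $6,685.92 ÷ 12 = $557.16
Shortage spread = $1,414.56 / 24 = $58.94/mo
New monthly escrow = $557.16 + $58.94 = $616.10

$616.10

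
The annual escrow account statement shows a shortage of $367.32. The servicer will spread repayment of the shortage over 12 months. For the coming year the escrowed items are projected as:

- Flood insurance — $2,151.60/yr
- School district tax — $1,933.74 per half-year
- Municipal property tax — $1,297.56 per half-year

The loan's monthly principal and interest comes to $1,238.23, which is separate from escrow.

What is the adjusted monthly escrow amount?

$748.46

Flood insurance: $2,151.60 annually
School district tax: $1,933.74 × 2 = $3,867.48 annually
Municipal property tax: $1,297.56 × 2 = $2,595.12 annually
Yearly total = $2,151.60 + $3,867.48 + $2,595.12 = $8,614.20
Base monthly escrow = $8,614.20 / 12 = $717.85
Shortage per month = $367.32 / 12 = $30.61
Adjusted monthly = $717.85 + $30.61 = $748.46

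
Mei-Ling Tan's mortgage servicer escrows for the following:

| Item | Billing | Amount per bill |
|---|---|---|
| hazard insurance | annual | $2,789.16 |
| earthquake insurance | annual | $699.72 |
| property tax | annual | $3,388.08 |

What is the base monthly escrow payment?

$573.08

Hazard insurance: $2,789.16 per year
Earthquake insurance: $699.72 per year
Property tax: $3,388.08 per year
Annual escrow total = $6,876.96
Monthly escrow = $6,876.96 / 12 = $573.08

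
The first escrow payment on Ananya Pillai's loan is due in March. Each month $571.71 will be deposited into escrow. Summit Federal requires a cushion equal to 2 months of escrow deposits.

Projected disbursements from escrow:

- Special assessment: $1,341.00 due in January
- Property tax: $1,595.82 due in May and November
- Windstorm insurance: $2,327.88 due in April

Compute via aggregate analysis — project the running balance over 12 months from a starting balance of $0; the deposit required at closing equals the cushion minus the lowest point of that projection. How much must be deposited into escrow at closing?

$3,351.99

Cushion = 2 × $571.71 = $1,143.42
Trial balance (start $0, +$571.71 each month, − disbursements):
  Mar: +$571.71 → $571.71
  Apr: +$571.71 − $2,327.88 → -$1,184.46
  May: +$571.71 − $1,595.82 → -$2,208.57
  Jun: +$571.71 → -$1,636.86
  Jul: +$571.71 → -$1,065.15
  Aug: +$571.71 → -$493.44
  Sep: +$571.71 → $78.27
  Oct: +$571.71 → $649.98
  Nov: +$571.71 − $1,595.82 → -$374.13
  Dec: +$571.71 → $197.58
  Jan: +$571.71 − $1,341.00 → -$571.71
  Feb: +$571.71 → $0.00
Lowest trial balance = -$2,208.57 (May)
Initial deposit = cushion − low point = $1,143.42 − (-$2,208.57) = $3,351.99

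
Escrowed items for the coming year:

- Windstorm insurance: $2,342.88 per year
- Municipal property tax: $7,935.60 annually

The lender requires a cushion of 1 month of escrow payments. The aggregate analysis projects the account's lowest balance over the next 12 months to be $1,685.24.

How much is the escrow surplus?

$828.70

Windstorm insurance — $2,342.88 annually
Municipal property tax — $7,935.60 annually
Annual escrow total = $2,342.88 + $7,935.60 = $10,278.48
Monthly = $10,278.48 / 12 = $856.54
Cushion = 1 × $856.54 = $856.54
Surplus = $1,685.24 − $856.54 = $828.70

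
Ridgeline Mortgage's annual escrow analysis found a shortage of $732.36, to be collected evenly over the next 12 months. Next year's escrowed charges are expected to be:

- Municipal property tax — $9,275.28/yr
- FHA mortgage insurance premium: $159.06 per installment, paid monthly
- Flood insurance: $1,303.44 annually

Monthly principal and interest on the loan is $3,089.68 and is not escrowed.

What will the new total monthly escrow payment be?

Municipal property tax: $9,275.28
FHA mortgage insurance premium: $159.06 × 12 = $1,908.72
Flood insurance: $1,303.44
Combined annual = $12,487.44
Per month = $12,487.44 / 12 = $1,040.62
Shortage spread = $732.36 ÷ 12 = $61.03/mo
Adjusted monthly = $1,040.62 + $61.03 = $1,101.65

$1,101.65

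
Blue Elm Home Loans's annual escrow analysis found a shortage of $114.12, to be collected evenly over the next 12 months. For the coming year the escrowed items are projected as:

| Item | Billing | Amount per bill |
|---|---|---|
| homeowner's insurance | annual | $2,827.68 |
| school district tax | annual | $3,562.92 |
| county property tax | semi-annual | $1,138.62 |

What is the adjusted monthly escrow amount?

$731.83

Homeowner's insurance: $2,827.68 annually
School district tax: $3,562.92 annually
County property tax: $1,138.62 × 2 = $2,277.24 annually
Total annual escrow = $2,827.68 + $3,562.92 + $2,277.24 = $8,667.84
Base monthly escrow = $8,667.84 ÷ 12 = $722.32
Monthly shortage recovery: $114.12 / 12 = $9.51
New monthly escrow = $722.32 + $9.51 = $731.83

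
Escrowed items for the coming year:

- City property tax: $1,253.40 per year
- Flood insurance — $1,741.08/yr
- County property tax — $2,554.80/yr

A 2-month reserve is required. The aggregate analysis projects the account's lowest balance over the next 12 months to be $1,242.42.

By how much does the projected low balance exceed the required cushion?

$317.54

City property tax — $1,253.40 annually
Flood insurance — $1,741.08 annually
County property tax — $2,554.80 annually
Combined annual = $1,253.40 + $1,741.08 + $2,554.80 = $5,549.28
Per month = $5,549.28 / 12 = $462.44
Required cushion = 2 × $462.44 = $924.88
Surplus = $1,242.42 − $924.88 = $317.54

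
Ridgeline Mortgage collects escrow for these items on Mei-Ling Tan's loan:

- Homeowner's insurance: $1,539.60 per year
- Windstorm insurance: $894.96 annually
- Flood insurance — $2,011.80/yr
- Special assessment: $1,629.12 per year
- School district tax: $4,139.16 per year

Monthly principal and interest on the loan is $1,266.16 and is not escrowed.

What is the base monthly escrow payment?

$851.22

Homeowner's insurance — $1,539.60 annually
Windstorm insurance — $894.96 annually
Flood insurance — $2,011.80 annually
Special assessment — $1,629.12 annually
School district tax — $4,139.16 annually
Yearly total = $10,214.64
Base monthly escrow = $10,214.64 ÷ 12 = $851.22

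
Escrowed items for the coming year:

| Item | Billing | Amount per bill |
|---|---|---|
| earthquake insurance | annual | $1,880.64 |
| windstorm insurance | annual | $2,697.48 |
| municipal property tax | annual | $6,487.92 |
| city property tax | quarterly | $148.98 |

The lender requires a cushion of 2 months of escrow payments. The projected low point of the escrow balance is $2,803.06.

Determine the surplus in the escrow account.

Earthquake insurance = $1,880.64 annually
Windstorm insurance = $2,697.48 annually
Municipal property tax = $6,487.92 annually
City property tax = $148.98 × 4 = $595.92 annually
Total per year = $11,661.96
Monthly = $11,661.96 / 12 = $971.83
Cushion = 2 × $971.83 = $1,943.66
Excess over cushion: $2,803.06 − $1,943.66 = $859.40

$859.40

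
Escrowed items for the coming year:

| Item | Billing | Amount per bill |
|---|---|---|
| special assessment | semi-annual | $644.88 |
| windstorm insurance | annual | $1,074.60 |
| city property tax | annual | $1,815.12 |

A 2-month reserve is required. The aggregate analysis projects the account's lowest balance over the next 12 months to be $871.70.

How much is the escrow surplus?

Special assessment — $644.88 × 2 = $1,289.76/yr
Windstorm insurance — $1,074.60/yr
City property tax — $1,815.12/yr
Total per year = $1,289.76 + $1,074.60 + $1,815.12 = $4,179.48
Base monthly escrow = $4,179.48 ÷ 12 = $348.29
Cushion = 2 × $348.29 = $696.58
Surplus = $871.70 − $696.58 = $175.12

$175.12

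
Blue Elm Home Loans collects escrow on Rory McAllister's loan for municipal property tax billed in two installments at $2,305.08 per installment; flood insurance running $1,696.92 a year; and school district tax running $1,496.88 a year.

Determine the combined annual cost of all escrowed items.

Municipal property tax: $2,305.08 × 2 = $4,610.16
Flood insurance: $1,696.92
School district tax: $1,496.88
Annual escrow total = $4,610.16 + $1,696.92 + $1,496.88 = $7,803.96

$7,803.96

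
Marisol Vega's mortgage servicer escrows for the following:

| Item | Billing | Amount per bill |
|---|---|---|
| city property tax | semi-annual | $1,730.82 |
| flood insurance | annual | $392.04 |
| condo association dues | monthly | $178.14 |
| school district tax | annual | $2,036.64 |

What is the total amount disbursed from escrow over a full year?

$8,028.00

City property tax = $1,730.82 × 2 = $3,461.64/yr
Flood insurance = $392.04/yr
Condo association dues = $178.14 × 12 = $2,137.68/yr
School district tax = $2,036.64/yr
Total annual escrow = $3,461.64 + $392.04 + $2,137.68 + $2,036.64 = $8,028.00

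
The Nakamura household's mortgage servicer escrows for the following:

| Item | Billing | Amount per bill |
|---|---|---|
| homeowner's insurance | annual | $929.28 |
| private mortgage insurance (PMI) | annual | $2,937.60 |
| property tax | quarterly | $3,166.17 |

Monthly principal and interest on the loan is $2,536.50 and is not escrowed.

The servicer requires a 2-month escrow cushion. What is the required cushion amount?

$2,755.26

Homeowner's insurance — $929.28/yr
Private mortgage insurance (PMI) — $2,937.60/yr
Property tax — $3,166.17 × 4 = $12,664.68/yr
Total per year = $929.28 + $2,937.60 + $12,664.68 = $16,531.56
Base monthly escrow = $16,531.56 / 12 = $1,377.63
Cushion = 2 × $1,377.63 = $2,755.26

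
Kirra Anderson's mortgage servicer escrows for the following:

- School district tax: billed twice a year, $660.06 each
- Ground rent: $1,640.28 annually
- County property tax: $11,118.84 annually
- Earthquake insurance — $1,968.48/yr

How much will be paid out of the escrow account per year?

$16,047.72

School district tax — $660.06 × 2 = $1,320.12 annually
Ground rent — $1,640.28 annually
County property tax — $11,118.84 annually
Earthquake insurance — $1,968.48 annually
Total annual escrow = $1,320.12 + $1,640.28 + $11,118.84 + $1,968.48 = $16,047.72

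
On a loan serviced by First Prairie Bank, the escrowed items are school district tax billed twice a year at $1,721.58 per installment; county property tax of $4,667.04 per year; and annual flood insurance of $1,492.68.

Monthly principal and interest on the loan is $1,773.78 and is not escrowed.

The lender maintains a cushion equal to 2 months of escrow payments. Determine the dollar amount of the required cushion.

School district tax: $1,721.58 × 2 = $3,443.16 annually
County property tax: $4,667.04 annually
Flood insurance: $1,492.68 annually
Annual escrow total = $9,602.88
Monthly escrow = $9,602.88 ÷ 12 = $800.24
Reserve = 2 × $800.24 = $1,600.48

$1,600.48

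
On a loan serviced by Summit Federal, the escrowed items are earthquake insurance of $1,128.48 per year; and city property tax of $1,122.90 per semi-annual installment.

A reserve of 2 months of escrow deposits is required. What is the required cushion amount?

$562.38

Earthquake insurance: $1,128.48
City property tax: $1,122.90 × 2 = $2,245.80
Yearly total = $3,374.28
Base monthly escrow = $3,374.28 ÷ 12 = $281.19
Cushion = 2 × $281.19 = $562.38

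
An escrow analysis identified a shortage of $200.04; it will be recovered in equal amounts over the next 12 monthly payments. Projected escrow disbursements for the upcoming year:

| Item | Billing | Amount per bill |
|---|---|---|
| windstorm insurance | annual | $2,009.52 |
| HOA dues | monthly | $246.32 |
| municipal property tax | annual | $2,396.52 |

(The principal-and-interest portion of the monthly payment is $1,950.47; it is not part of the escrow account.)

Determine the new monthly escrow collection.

$630.16

Windstorm insurance — $2,009.52
HOA dues — $246.32 × 12 = $2,955.84
Municipal property tax — $2,396.52
Annual escrow total = $7,361.88
Monthly = $7,361.88 / 12 = $613.49
Monthly shortage recovery: $200.04 ÷ 12 = $16.67
New monthly escrow = $613.49 + $16.67 = $630.16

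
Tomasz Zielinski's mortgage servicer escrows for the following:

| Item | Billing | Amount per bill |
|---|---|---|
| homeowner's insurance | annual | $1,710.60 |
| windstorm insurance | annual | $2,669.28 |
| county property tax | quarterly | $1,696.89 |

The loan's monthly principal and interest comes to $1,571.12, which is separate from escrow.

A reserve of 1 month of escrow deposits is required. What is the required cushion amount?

$930.62

Homeowner's insurance = $1,710.60 per year
Windstorm insurance = $2,669.28 per year
County property tax = $1,696.89 × 4 = $6,787.56 per year
Annual escrow total = $11,167.44
Monthly escrow = $11,167.44 / 12 = $930.62
Required cushion = 1 × $930.62 = $930.62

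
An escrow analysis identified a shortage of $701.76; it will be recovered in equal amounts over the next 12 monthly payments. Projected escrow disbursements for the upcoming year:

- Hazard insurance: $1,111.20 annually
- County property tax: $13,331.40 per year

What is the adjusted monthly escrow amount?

Hazard insurance = $1,111.20 per year
County property tax = $13,331.40 per year
Combined annual = $1,111.20 + $13,331.40 = $14,442.60
Base monthly escrow = $14,442.60 ÷ 12 = $1,203.55
Monthly shortage recovery: $701.76 ÷ 12 = $58.48
Adjusted monthly = $1,203.55 + $58.48 = $1,262.03

$1,262.03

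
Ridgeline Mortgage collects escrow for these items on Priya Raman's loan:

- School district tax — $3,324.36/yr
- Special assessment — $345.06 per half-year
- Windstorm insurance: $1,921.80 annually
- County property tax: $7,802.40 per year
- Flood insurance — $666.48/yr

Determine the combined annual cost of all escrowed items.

School district tax: $3,324.36 per year
Special assessment: $345.06 × 2 = $690.12 per year
Windstorm insurance: $1,921.80 per year
County property tax: $7,802.40 per year
Flood insurance: $666.48 per year
Annual escrow total = $3,324.36 + $690.12 + $1,921.80 + $7,802.40 + $666.48 = $14,405.16

$14,405.16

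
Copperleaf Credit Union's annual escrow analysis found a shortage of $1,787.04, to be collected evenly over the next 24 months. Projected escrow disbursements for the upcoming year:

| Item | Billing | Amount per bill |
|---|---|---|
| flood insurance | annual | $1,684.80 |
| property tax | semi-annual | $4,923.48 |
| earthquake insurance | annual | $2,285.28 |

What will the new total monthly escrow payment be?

$1,225.88

Flood insurance: $1,684.80 per year
Property tax: $4,923.48 × 2 = $9,846.96 per year
Earthquake insurance: $2,285.28 per year
Combined annual = $13,817.04
Base monthly escrow = $13,817.04 / 12 = $1,151.42
Monthly shortage recovery: $1,787.04 ÷ 24 = $74.46
New monthly escrow = $1,151.42 + $74.46 = $1,225.88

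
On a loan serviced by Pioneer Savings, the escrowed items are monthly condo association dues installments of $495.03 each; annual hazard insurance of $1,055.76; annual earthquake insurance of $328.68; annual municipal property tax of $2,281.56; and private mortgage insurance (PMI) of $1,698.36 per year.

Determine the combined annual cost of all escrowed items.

Condo association dues: $495.03 × 12 = $5,940.36 per year
Hazard insurance: $1,055.76 per year
Earthquake insurance: $328.68 per year
Municipal property tax: $2,281.56 per year
Private mortgage insurance (PMI): $1,698.36 per year
Yearly total = $5,940.36 + $1,055.76 + $328.68 + $2,281.56 + $1,698.36 = $11,304.72

$11,304.72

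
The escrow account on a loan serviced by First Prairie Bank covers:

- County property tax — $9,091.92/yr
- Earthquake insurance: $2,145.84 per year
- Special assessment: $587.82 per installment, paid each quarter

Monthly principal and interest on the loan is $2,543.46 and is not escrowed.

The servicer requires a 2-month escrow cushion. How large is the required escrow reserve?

County property tax = $9,091.92/yr
Earthquake insurance = $2,145.84/yr
Special assessment = $587.82 × 4 = $2,351.28/yr
Total per year = $9,091.92 + $2,145.84 + $2,351.28 = $13,589.04
Base monthly escrow = $13,589.04 / 12 = $1,132.42
Cushion = 2 × $1,132.42 = $2,264.84

$2,264.84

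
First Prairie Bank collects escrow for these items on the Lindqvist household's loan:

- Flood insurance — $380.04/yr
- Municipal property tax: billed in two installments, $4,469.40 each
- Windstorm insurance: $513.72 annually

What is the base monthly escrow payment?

Flood insurance — $380.04/yr
Municipal property tax — $4,469.40 × 2 = $8,938.80/yr
Windstorm insurance — $513.72/yr
Yearly total = $380.04 + $8,938.80 + $513.72 = $9,832.56
Base monthly escrow = $9,832.56 / 12 = $819.38

$819.38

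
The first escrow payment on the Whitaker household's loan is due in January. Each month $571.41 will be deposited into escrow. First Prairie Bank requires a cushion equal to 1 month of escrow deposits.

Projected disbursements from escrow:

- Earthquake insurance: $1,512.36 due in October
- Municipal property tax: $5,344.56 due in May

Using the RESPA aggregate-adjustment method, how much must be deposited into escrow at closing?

$3,058.92

Cushion = 1 × $571.41 = $571.41
Trial balance (start $0, +$571.41 each month, − disbursements):
  Jan: +$571.41 → $571.41
  Feb: +$571.41 → $1,142.82
  Mar: +$571.41 → $1,714.23
  Apr: +$571.41 → $2,285.64
  May: +$571.41 − $5,344.56 → -$2,487.51
  Jun: +$571.41 → -$1,916.10
  Jul: +$571.41 → -$1,344.69
  Aug: +$571.41 → -$773.28
  Sep: +$571.41 → -$201.87
  Oct: +$571.41 − $1,512.36 → -$1,142.82
  Nov: +$571.41 → -$571.41
  Dec: +$571.41 → $0.00
Lowest trial balance = -$2,487.51 (May)
Initial deposit = cushion − low point = $571.41 − (-$2,487.51) = $3,058.92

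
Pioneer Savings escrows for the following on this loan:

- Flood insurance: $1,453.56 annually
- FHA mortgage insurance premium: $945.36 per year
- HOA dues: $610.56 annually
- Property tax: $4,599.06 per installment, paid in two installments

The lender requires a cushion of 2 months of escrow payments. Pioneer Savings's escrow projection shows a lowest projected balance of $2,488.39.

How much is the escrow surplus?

Flood insurance — $1,453.56 per year
FHA mortgage insurance premium — $945.36 per year
HOA dues — $610.56 per year
Property tax — $4,599.06 × 2 = $9,198.12 per year
Yearly total = $1,453.56 + $945.36 + $610.56 + $9,198.12 = $12,207.60
Base monthly escrow = $12,207.60 / 12 = $1,017.30
Cushion = 2 × $1,017.30 = $2,034.60
Excess over cushion: $2,488.39 − $2,034.60 = $453.79

$453.79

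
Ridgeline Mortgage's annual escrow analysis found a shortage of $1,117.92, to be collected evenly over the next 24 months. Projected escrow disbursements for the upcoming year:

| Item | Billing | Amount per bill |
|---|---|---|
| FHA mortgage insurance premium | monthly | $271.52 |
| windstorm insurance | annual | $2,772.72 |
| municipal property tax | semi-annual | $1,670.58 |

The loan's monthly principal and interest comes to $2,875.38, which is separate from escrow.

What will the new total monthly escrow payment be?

$827.59

FHA mortgage insurance premium: $271.52 × 12 = $3,258.24/yr
Windstorm insurance: $2,772.72/yr
Municipal property tax: $1,670.58 × 2 = $3,341.16/yr
Yearly total = $9,372.12
Per month = $9,372.12 / 12 = $781.01
Monthly shortage recovery: $1,117.92 ÷ 24 = $46.58
New monthly escrow = $781.01 + $46.58 = $827.59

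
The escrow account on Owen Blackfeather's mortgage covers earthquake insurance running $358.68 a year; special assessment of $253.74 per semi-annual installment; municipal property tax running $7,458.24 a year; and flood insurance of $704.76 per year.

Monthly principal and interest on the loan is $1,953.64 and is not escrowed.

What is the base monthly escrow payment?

$752.43

Earthquake insurance: $358.68
Special assessment: $253.74 × 2 = $507.48
Municipal property tax: $7,458.24
Flood insurance: $704.76
Total per year = $358.68 + $507.48 + $7,458.24 + $704.76 = $9,029.16
Monthly escrow = $9,029.16 / 12 = $752.43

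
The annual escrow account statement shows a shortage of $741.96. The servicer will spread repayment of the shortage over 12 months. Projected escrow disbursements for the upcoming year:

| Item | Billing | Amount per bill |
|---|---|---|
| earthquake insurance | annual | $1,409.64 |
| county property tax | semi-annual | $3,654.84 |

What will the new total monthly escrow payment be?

$788.44

Earthquake insurance = $1,409.64 per year
County property tax = $3,654.84 × 2 = $7,309.68 per year
Annual escrow total = $8,719.32
Base monthly escrow = $8,719.32 / 12 = $726.61
Shortage per month = $741.96 ÷ 12 = $61.83
New monthly escrow = $726.61 + $61.83 = $788.44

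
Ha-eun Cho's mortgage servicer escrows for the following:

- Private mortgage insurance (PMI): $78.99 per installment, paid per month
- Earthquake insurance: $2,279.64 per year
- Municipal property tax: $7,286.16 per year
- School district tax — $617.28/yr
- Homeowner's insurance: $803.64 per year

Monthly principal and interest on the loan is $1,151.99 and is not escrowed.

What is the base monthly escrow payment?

$994.55

Private mortgage insurance (PMI): $78.99 × 12 = $947.88 annually
Earthquake insurance: $2,279.64 annually
Municipal property tax: $7,286.16 annually
School district tax: $617.28 annually
Homeowner's insurance: $803.64 annually
Combined annual = $11,934.60
Monthly escrow = $11,934.60 / 12 = $994.55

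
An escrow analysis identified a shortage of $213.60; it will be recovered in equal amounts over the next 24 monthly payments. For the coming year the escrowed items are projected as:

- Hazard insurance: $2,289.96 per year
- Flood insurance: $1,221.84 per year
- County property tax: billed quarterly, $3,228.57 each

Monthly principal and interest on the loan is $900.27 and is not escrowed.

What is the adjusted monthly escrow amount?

$1,377.74

Hazard insurance — $2,289.96
Flood insurance — $1,221.84
County property tax — $3,228.57 × 4 = $12,914.28
Annual escrow total = $2,289.96 + $1,221.84 + $12,914.28 = $16,426.08
Monthly escrow = $16,426.08 ÷ 12 = $1,368.84
Shortage spread = $213.60 / 24 = $8.90/mo
Adjusted monthly = $1,368.84 + $8.90 = $1,377.74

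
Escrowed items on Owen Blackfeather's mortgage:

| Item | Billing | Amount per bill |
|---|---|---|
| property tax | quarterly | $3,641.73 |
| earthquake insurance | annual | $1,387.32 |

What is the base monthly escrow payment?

Property tax = $3,641.73 × 4 = $14,566.92
Earthquake insurance = $1,387.32
Yearly total = $14,566.92 + $1,387.32 = $15,954.24
Monthly escrow = $15,954.24 ÷ 12 = $1,329.52

$1,329.52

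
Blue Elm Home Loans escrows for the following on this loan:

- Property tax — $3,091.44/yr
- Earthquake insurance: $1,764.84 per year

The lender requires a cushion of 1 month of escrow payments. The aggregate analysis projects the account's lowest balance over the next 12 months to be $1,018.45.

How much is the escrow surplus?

$613.76

Property tax: $3,091.44 per year
Earthquake insurance: $1,764.84 per year
Total per year = $4,856.28
Monthly escrow = $4,856.28 / 12 = $404.69
Required reserve = 1 × $404.69 = $404.69
Excess over cushion: $1,018.45 − $404.69 = $613.76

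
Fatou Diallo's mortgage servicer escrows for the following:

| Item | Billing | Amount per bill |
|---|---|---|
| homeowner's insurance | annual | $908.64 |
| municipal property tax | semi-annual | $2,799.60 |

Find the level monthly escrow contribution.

Homeowner's insurance — $908.64 annually
Municipal property tax — $2,799.60 × 2 = $5,599.20 annually
Annual escrow total = $908.64 + $5,599.20 = $6,507.84
Monthly = $6,507.84 / 12 = $542.32

$542.32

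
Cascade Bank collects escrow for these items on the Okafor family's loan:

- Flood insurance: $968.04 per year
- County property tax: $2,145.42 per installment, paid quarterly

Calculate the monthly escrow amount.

Flood insurance — $968.04/yr
County property tax — $2,145.42 × 4 = $8,581.68/yr
Total per year = $968.04 + $8,581.68 = $9,549.72
Monthly escrow = $9,549.72 ÷ 12 = $795.81

$795.81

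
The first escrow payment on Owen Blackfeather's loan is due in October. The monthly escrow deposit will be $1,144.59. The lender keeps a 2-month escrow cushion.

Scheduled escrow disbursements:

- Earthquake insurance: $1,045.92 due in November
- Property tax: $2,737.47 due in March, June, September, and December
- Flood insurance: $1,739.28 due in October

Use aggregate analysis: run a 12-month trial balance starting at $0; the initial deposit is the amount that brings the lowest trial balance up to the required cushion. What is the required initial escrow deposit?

Cushion = 2 × $1,144.59 = $2,289.18
Trial balance (start $0, +$1,144.59 each month, − disbursements):
  Oct: +$1,144.59 − $1,739.28 → -$594.69
  Nov: +$1,144.59 − $1,045.92 → -$496.02
  Dec: +$1,144.59 − $2,737.47 → -$2,088.90
  Jan: +$1,144.59 → -$944.31
  Feb: +$1,144.59 → $200.28
  Mar: +$1,144.59 − $2,737.47 → -$1,392.60
  Apr: +$1,144.59 → -$248.01
  May: +$1,144.59 → $896.58
  Jun: +$1,144.59 − $2,737.47 → -$696.30
  Jul: +$1,144.59 → $448.29
  Aug: +$1,144.59 → $1,592.88
  Sep: +$1,144.59 − $2,737.47 → $0.00
Lowest trial balance = -$2,088.90 (Dec)
Initial deposit = cushion − low point = $2,289.18 − (-$2,088.90) = $4,378.08

$4,378.08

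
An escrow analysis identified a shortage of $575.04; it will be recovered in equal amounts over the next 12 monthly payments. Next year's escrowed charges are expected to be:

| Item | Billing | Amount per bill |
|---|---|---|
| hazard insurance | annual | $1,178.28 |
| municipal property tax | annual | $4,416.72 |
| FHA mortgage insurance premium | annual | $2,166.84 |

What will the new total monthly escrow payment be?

$694.74

Hazard insurance: $1,178.28 annually
Municipal property tax: $4,416.72 annually
FHA mortgage insurance premium: $2,166.84 annually
Total per year = $1,178.28 + $4,416.72 + $2,166.84 = $7,761.84
Base monthly escrow = $7,761.84 / 12 = $646.82
Shortage per month = $575.04 ÷ 12 = $47.92
Adjusted monthly = $646.82 + $47.92 = $694.74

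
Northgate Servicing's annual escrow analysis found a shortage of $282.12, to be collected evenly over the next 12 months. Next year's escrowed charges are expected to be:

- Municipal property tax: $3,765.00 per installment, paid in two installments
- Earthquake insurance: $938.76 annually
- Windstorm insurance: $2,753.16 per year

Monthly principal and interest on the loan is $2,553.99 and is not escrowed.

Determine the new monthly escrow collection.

Municipal property tax — $3,765.00 × 2 = $7,530.00 per year
Earthquake insurance — $938.76 per year
Windstorm insurance — $2,753.16 per year
Combined annual = $7,530.00 + $938.76 + $2,753.16 = $11,221.92
Per month = $11,221.92 / 12 = $935.16
Shortage spread = $282.12 ÷ 12 = $23.51/mo
New monthly escrow = $935.16 + $23.51 = $958.67

$958.67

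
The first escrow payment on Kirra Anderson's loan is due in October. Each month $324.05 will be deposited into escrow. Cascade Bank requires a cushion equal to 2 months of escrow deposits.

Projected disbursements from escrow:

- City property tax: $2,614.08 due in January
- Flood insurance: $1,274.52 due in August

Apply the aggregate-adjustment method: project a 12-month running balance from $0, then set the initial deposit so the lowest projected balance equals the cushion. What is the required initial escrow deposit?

Cushion = 2 × $324.05 = $648.10
Trial balance (start $0, +$324.05 each month, − disbursements):
  Oct: +$324.05 → $324.05
  Nov: +$324.05 → $648.10
  Dec: +$324.05 → $972.15
  Jan: +$324.05 − $2,614.08 → -$1,317.88
  Feb: +$324.05 → -$993.83
  Mar: +$324.05 → -$669.78
  Apr: +$324.05 → -$345.73
  May: +$324.05 → -$21.68
  Jun: +$324.05 → $302.37
  Jul: +$324.05 → $626.42
  Aug: +$324.05 − $1,274.52 → -$324.05
  Sep: +$324.05 → $0.00
Lowest trial balance = -$1,317.88 (Jan)
Initial deposit = cushion − low point = $648.10 − (-$1,317.88) = $1,965.98

$1,965.98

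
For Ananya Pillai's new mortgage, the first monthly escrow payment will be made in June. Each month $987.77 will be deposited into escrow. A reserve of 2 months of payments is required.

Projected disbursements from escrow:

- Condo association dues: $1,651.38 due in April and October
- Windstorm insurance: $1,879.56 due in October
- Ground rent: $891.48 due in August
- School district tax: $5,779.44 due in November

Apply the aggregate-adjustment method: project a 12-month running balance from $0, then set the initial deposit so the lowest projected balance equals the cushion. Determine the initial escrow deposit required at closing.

$6,250.78

Cushion = 2 × $987.77 = $1,975.54
Trial balance (start $0, +$987.77 each month, − disbursements):
  Jun: +$987.77 → $987.77
  Jul: +$987.77 → $1,975.54
  Aug: +$987.77 − $891.48 → $2,071.83
  Sep: +$987.77 → $3,059.60
  Oct: +$987.77 − $3,530.94 → $516.43
  Nov: +$987.77 − $5,779.44 → -$4,275.24
  Dec: +$987.77 → -$3,287.47
  Jan: +$987.77 → -$2,299.70
  Feb: +$987.77 → -$1,311.93
  Mar: +$987.77 → -$324.16
  Apr: +$987.77 − $1,651.38 → -$987.77
  May: +$987.77 → $0.00
Lowest trial balance = -$4,275.24 (Nov)
Initial deposit = cushion − low point = $1,975.54 − (-$4,275.24) = $6,250.78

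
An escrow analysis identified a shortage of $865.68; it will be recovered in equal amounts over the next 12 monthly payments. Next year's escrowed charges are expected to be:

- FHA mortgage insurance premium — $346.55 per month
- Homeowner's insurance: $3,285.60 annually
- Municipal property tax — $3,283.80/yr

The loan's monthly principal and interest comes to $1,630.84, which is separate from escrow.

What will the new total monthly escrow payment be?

FHA mortgage insurance premium = $346.55 × 12 = $4,158.60/yr
Homeowner's insurance = $3,285.60/yr
Municipal property tax = $3,283.80/yr
Total annual escrow = $4,158.60 + $3,285.60 + $3,283.80 = $10,728.00
Monthly escrow = $10,728.00 ÷ 12 = $894.00
Shortage per month = $865.68 / 12 = $72.14
New monthly escrow = $894.00 + $72.14 = $966.14

$966.14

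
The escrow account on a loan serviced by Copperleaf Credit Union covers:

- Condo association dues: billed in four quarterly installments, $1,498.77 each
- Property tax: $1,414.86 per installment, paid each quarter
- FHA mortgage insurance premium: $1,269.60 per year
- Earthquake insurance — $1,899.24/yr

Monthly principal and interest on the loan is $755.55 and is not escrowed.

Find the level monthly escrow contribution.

Condo association dues: $1,498.77 × 4 = $5,995.08 annually
Property tax: $1,414.86 × 4 = $5,659.44 annually
FHA mortgage insurance premium: $1,269.60 annually
Earthquake insurance: $1,899.24 annually
Yearly total = $5,995.08 + $5,659.44 + $1,269.60 + $1,899.24 = $14,823.36
Base monthly escrow = $14,823.36 / 12 = $1,235.28

$1,235.28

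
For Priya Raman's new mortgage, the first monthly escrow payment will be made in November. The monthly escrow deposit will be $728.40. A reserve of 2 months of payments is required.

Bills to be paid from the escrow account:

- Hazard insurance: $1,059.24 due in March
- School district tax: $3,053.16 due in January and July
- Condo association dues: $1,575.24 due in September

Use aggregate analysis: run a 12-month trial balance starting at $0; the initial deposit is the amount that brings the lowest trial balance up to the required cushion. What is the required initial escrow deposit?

Cushion = 2 × $728.40 = $1,456.80
Trial balance (start $0, +$728.40 each month, − disbursements):
  Nov: +$728.40 → $728.40
  Dec: +$728.40 → $1,456.80
  Jan: +$728.40 − $3,053.16 → -$867.96
  Feb: +$728.40 → -$139.56
  Mar: +$728.40 − $1,059.24 → -$470.40
  Apr: +$728.40 → $258.00
  May: +$728.40 → $986.40
  Jun: +$728.40 → $1,714.80
  Jul: +$728.40 − $3,053.16 → -$609.96
  Aug: +$728.40 → $118.44
  Sep: +$728.40 − $1,575.24 → -$728.40
  Oct: +$728.40 → $0.00
Lowest trial balance = -$867.96 (Jan)
Initial deposit = cushion − low point = $1,456.80 − (-$867.96) = $2,324.76

$2,324.76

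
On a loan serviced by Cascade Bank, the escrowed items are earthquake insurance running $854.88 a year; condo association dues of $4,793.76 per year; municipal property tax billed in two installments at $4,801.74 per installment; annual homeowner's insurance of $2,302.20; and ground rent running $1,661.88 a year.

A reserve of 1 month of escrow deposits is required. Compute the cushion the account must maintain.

$1,601.35

Earthquake insurance = $854.88
Condo association dues = $4,793.76
Municipal property tax = $4,801.74 × 2 = $9,603.48
Homeowner's insurance = $2,302.20
Ground rent = $1,661.88
Annual escrow total = $19,216.20
Monthly = $19,216.20 ÷ 12 = $1,601.35
Reserve = 1 × $1,601.35 = $1,601.35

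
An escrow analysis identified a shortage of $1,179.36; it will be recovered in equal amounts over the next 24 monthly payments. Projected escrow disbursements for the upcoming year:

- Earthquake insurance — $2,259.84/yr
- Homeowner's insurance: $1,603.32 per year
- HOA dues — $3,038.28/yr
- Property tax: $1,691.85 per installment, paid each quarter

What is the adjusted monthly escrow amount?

Earthquake insurance: $2,259.84
Homeowner's insurance: $1,603.32
HOA dues: $3,038.28
Property tax: $1,691.85 × 4 = $6,767.40
Total per year = $2,259.84 + $1,603.32 + $3,038.28 + $6,767.40 = $13,668.84
Monthly escrow = $13,668.84 ÷ 12 = $1,139.07
Shortage per month = $1,179.36 ÷ 24 = $49.14
New monthly escrow = $1,139.07 + $49.14 = $1,188.21

$1,188.21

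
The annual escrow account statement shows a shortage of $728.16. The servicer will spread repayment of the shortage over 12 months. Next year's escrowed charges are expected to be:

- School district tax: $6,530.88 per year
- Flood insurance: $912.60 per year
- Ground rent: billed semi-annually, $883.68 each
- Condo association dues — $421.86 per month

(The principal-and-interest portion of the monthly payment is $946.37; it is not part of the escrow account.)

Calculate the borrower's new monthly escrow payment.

$1,250.11

School district tax: $6,530.88/yr
Flood insurance: $912.60/yr
Ground rent: $883.68 × 2 = $1,767.36/yr
Condo association dues: $421.86 × 12 = $5,062.32/yr
Total per year = $6,530.88 + $912.60 + $1,767.36 + $5,062.32 = $14,273.16
Monthly escrow = $14,273.16 / 12 = $1,189.43
Monthly shortage recovery: $728.16 ÷ 12 = $60.68
New monthly escrow = $1,189.43 + $60.68 = $1,250.11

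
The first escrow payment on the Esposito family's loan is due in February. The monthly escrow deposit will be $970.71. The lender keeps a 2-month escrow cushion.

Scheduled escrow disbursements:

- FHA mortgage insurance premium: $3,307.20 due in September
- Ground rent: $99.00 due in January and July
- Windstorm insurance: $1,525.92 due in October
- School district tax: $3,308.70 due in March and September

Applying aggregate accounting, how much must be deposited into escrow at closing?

$4,754.55

Cushion = 2 × $970.71 = $1,941.42
Trial balance (start $0, +$970.71 each month, − disbursements):
  Feb: +$970.71 → $970.71
  Mar: +$970.71 − $3,308.70 → -$1,367.28
  Apr: +$970.71 → -$396.57
  May: +$970.71 → $574.14
  Jun: +$970.71 → $1,544.85
  Jul: +$970.71 − $99.00 → $2,416.56
  Aug: +$970.71 → $3,387.27
  Sep: +$970.71 − $6,615.90 → -$2,257.92
  Oct: +$970.71 − $1,525.92 → -$2,813.13
  Nov: +$970.71 → -$1,842.42
  Dec: +$970.71 → -$871.71
  Jan: +$970.71 − $99.00 → $0.00
Lowest trial balance = -$2,813.13 (Oct)
Initial deposit = cushion − low point = $1,941.42 − (-$2,813.13) = $4,754.55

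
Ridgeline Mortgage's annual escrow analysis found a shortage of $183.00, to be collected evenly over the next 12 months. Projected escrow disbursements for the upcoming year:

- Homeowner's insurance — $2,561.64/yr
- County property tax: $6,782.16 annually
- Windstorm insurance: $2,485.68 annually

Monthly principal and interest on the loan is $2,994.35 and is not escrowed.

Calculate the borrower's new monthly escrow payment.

$1,001.04

Homeowner's insurance — $2,561.64
County property tax — $6,782.16
Windstorm insurance — $2,485.68
Total annual escrow = $2,561.64 + $6,782.16 + $2,485.68 = $11,829.48
Monthly escrow = $11,829.48 / 12 = $985.79
Shortage spread = $183.00 ÷ 12 = $15.25/mo
Adjusted monthly = $985.79 + $15.25 = $1,001.04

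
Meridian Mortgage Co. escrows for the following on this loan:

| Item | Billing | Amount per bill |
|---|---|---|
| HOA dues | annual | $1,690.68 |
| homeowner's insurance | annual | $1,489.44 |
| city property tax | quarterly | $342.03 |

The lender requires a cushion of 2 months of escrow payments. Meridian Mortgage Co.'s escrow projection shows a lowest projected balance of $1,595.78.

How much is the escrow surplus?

HOA dues: $1,690.68 per year
Homeowner's insurance: $1,489.44 per year
City property tax: $342.03 × 4 = $1,368.12 per year
Total annual escrow = $4,548.24
Per month = $4,548.24 / 12 = $379.02
Cushion = 2 × $379.02 = $758.04
Excess over cushion: $1,595.78 − $758.04 = $837.74

$837.74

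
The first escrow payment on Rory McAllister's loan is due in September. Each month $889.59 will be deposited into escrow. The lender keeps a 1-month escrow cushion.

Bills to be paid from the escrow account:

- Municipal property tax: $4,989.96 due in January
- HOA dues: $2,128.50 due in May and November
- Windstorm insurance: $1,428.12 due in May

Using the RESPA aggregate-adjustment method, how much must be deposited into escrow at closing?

$3,560.10

Cushion = 1 × $889.59 = $889.59
Trial balance (start $0, +$889.59 each month, − disbursements):
  Sep: +$889.59 → $889.59
  Oct: +$889.59 → $1,779.18
  Nov: +$889.59 − $2,128.50 → $540.27
  Dec: +$889.59 → $1,429.86
  Jan: +$889.59 − $4,989.96 → -$2,670.51
  Feb: +$889.59 → -$1,780.92
  Mar: +$889.59 → -$891.33
  Apr: +$889.59 → -$1.74
  May: +$889.59 − $3,556.62 → -$2,668.77
  Jun: +$889.59 → -$1,779.18
  Jul: +$889.59 → -$889.59
  Aug: +$889.59 → $0.00
Lowest trial balance = -$2,670.51 (Jan)
Initial deposit = cushion − low point = $889.59 − (-$2,670.51) = $3,560.10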